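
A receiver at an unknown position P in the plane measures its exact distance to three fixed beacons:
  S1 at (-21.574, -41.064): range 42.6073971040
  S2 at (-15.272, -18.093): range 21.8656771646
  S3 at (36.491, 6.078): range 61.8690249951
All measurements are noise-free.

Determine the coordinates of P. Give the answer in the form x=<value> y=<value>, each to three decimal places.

x=-25.200 y=1.389

eq1: (x + 21.574)² + (y + 41.064)² = 42.6073971040²
eq2: (x + 15.272)² + (y + 18.093)² = 21.8656771646²
eq3: (x − 36.491)² + (y − 6.078)² = 61.8690249951²
eq2−eq1, eq2−eq3 (x²,y² cancel):
  -12.604·x − 45.942·y = 253.816489
  103.526·x + 48.342·y = -2541.723884
det = -12.604·48.342 − -45.942·103.526 = 4146.888924
x = (253.816489·48.342 − -45.942·-2541.723884) / 4146.888924 = -25.200068
y = (-12.604·-2541.723884 − 253.816489·103.526) / 4146.888924 = 1.388820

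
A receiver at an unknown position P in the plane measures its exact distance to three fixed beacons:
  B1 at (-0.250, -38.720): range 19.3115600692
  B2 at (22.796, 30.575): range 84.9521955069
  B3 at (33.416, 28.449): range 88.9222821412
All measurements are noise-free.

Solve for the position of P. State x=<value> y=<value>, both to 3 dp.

eq1: (x + 0.250)² + (y + 38.720)² = 19.3115600692²
eq2: (x − 22.796)² + (y − 30.575)² = 84.9521955069²
eq3: (x − 33.416)² + (y − 28.449)² = 88.9222821412²
eq1−eq3, eq1−eq2 (x²,y² cancel):
  67.332·x + 134.338·y = -7107.562152
  46.092·x + 138.590·y = -6888.751828
det = 67.332·138.590 − 134.338·46.092 = 3139.634784
x = (-7107.562152·138.590 − 134.338·-6888.751828) / 3139.634784 = -18.988163
y = (67.332·-6888.751828 − -7107.562152·46.092) / 3139.634784 = -43.390933

x=-18.988 y=-43.391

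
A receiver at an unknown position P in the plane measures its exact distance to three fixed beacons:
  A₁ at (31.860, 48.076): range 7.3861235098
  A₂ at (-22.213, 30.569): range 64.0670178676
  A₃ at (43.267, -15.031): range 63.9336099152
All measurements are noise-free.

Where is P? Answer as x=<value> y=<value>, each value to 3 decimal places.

eq1: (x − 31.860)² + (y − 48.076)² = 7.3861235098²
eq2: (x + 22.213)² + (y − 30.569)² = 64.0670178676²
eq3: (x − 43.267)² + (y + 15.031)² = 63.9336099152²
eq3−eq1, eq3−eq2 (x²,y² cancel):
  -22.814·x + 126.214·y = 5261.348782
  -130.960·x + 91.200·y = -687.159422
det = -22.814·91.200 − 126.214·-130.960 = 14448.348640
x = (5261.348782·91.200 − 126.214·-687.159422) / 14448.348640 = 39.213073
y = (-22.814·-687.159422 − 5261.348782·-130.960) / 14448.348640 = 48.773954

x=39.213 y=48.774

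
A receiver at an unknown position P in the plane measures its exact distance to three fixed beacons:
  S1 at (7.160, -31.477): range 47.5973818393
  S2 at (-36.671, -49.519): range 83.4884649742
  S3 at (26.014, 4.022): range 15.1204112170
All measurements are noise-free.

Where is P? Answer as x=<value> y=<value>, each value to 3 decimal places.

eq1: (x − 7.160)² + (y + 31.477)² = 47.5973818393²
eq2: (x + 36.671)² + (y + 49.519)² = 83.4884649742²
eq3: (x − 26.014)² + (y − 4.022)² = 15.1204112170²
eq2−eq3, eq2−eq1 (x²,y² cancel):
  125.370·x + 107.082·y = 3637.708026
  87.662·x + 36.084·y = 1949.986553
det = 125.370·36.084 − 107.082·87.662 = -4863.171204
x = (3637.708026·36.084 − 107.082·1949.986553) / -4863.171204 = 15.945440
y = (125.370·1949.986553 − 3637.708026·87.662) / -4863.171204 = 15.302555

x=15.945 y=15.303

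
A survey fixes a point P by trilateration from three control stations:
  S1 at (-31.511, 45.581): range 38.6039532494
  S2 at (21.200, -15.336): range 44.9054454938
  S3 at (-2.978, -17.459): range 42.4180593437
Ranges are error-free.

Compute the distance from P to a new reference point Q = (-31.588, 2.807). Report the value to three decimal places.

eq1: (x + 31.511)² + (y − 45.581)² = 38.6039532494²
eq2: (x − 21.200)² + (y + 15.336)² = 44.9054454938²
eq3: (x + 2.978)² + (y + 17.459)² = 42.4180593437²
eq3−eq1, eq3−eq2 (x²,y² cancel):
  -57.066·x + 126.080·y = 3065.912069
  48.356·x + 4.246·y = 153.740454
det = -57.066·4.246 − 126.080·48.356 = -6339.026716
x = (3065.912069·4.246 − 126.080·153.740454) / -6339.026716 = 1.004213
y = (-57.066·153.740454 − 3065.912069·48.356) / -6339.026716 = 24.771720
|P − Q| = √((1.004213 − -31.588)² + (24.771720 − 2.807)²) = 39.302688

39.303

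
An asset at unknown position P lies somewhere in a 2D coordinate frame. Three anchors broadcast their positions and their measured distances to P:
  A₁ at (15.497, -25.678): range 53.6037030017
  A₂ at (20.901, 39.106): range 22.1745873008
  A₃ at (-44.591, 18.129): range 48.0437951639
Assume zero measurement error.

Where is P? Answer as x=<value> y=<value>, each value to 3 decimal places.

x=2.738 y=26.385

eq1: (x − 15.497)² + (y + 25.678)² = 53.6037030017²
eq2: (x − 20.901)² + (y − 39.106)² = 22.1745873008²
eq3: (x + 44.591)² + (y − 18.129)² = 48.0437951639²
eq1−eq2, eq1−eq3 (x²,y² cancel):
  10.808·x + 129.568·y = 3448.258998
  -120.176·x + 87.614·y = 1982.651951
det = 10.808·87.614 − 129.568·-120.176 = 16517.896080
x = (3448.258998·87.614 − 129.568·1982.651951) / 16517.896080 = 2.738092
y = (10.808·1982.651951 − 3448.258998·-120.176) / 16517.896080 = 26.385108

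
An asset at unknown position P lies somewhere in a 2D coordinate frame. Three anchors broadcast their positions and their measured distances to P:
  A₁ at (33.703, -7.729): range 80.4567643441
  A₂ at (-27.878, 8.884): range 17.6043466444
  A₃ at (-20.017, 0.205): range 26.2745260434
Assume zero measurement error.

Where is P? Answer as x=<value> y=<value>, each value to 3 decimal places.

x=-45.386 y=7.044

eq1: (x − 33.703)² + (y + 7.729)² = 80.4567643441²
eq2: (x + 27.878)² + (y − 8.884)² = 17.6043466444²
eq3: (x + 20.017)² + (y − 0.205)² = 26.2745260434²
eq2−eq3, eq2−eq1 (x²,y² cancel):
  15.722·x − 17.358·y = -835.823724
  123.162·x − 33.226·y = -5823.856598
det = 15.722·-33.226 − -17.358·123.162 = 1615.466824
x = (-835.823724·-33.226 − -17.358·-5823.856598) / 1615.466824 = -45.385905
y = (15.722·-5823.856598 − -835.823724·123.162) / 1615.466824 = 7.043814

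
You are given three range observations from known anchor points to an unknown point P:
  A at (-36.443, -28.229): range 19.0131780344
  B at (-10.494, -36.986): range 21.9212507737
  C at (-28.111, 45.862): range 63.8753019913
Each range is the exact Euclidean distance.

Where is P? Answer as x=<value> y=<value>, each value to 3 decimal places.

x=-20.691 y=-17.581

eq1: (x + 36.443)² + (y + 28.229)² = 19.0131780344²
eq2: (x + 10.494)² + (y + 36.986)² = 21.9212507737²
eq3: (x + 28.111)² + (y − 45.862)² = 63.8753019913²
eq1−eq2, eq1−eq3 (x²,y² cancel):
  51.898·x − 17.514·y = -765.920755
  16.664·x + 148.182·y = -2949.970591
det = 51.898·148.182 − -17.514·16.664 = 7982.202732
x = (-765.920755·148.182 − -17.514·-2949.970591) / 7982.202732 = -20.691213
y = (51.898·-2949.970591 − -765.920755·16.664) / 7982.202732 = -17.580895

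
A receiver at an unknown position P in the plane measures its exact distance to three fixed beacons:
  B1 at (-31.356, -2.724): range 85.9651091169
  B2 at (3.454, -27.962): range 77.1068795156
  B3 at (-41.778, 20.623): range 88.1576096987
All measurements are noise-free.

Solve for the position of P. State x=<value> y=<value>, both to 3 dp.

x=44.825 y=37.107

eq1: (x + 31.356)² + (y + 2.724)² = 85.9651091169²
eq2: (x − 3.454)² + (y + 27.962)² = 77.1068795156²
eq3: (x + 41.778)² + (y − 20.623)² = 88.1576096987²
eq2−eq1, eq2−eq3 (x²,y² cancel):
  -69.620·x + 50.476·y = -1247.713765
  -90.464·x + 97.170·y = -449.387426
det = -69.620·97.170 − 50.476·-90.464 = -2198.714536
x = (-1247.713765·97.170 − 50.476·-449.387426) / -2198.714536 = 44.824858
y = (-69.620·-449.387426 − -1247.713765·-90.464) / -2198.714536 = 37.106602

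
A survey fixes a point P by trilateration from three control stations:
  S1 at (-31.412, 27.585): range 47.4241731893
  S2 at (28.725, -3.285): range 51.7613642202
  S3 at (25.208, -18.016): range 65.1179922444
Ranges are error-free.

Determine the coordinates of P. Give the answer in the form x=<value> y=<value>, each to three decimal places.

x=12.365 y=45.823

eq1: (x + 31.412)² + (y − 27.585)² = 47.4241731893²
eq2: (x − 28.725)² + (y + 3.285)² = 51.7613642202²
eq3: (x − 25.208)² + (y + 18.016)² = 65.1179922444²
eq2−eq1, eq2−eq3 (x²,y² cancel):
  -120.274·x + 61.740·y = 1341.915742
  -7.034·x − 29.462·y = -1437.011418
det = -120.274·-29.462 − 61.740·-7.034 = 3977.791748
x = (1341.915742·-29.462 − 61.740·-1437.011418) / 3977.791748 = 12.365042
y = (-120.274·-1437.011418 − 1341.915742·-7.034) / 3977.791748 = 45.822949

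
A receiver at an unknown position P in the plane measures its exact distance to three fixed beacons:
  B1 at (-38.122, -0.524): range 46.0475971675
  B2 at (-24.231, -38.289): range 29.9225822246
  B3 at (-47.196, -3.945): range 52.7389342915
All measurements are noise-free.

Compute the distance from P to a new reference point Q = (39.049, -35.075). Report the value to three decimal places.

39.022

eq1: (x + 38.122)² + (y + 0.524)² = 46.0475971675²
eq2: (x + 24.231)² + (y + 38.289)² = 29.9225822246²
eq3: (x + 47.196)² + (y + 3.945)² = 52.7389342915²
eq2−eq1, eq2−eq3 (x²,y² cancel):
  -27.782·x + 75.530·y = -1824.647700
  -45.930·x + 68.688·y = -1696.197704
det = -27.782·68.688 − 75.530·-45.930 = 1560.802884
x = (-1824.647700·68.688 − 75.530·-1696.197704) / 1560.802884 = 1.782680
y = (-27.782·-1696.197704 − -1824.647700·-45.930) / 1560.802884 = -23.502202
|P − Q| = √((1.782680 − 39.049)² + (-23.502202 − -35.075)²) = 39.021895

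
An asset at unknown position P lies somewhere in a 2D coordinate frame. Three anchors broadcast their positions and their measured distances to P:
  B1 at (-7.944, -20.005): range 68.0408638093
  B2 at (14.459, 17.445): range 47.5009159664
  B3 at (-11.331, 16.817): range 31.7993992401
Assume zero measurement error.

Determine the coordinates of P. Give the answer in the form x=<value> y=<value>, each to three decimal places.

x=-23.286 y=46.284

eq1: (x + 7.944)² + (y + 20.005)² = 68.0408638093²
eq2: (x − 14.459)² + (y − 17.445)² = 47.5009159664²
eq3: (x + 11.331)² + (y − 16.817)² = 31.7993992401²
eq1−eq3, eq1−eq2 (x²,y² cancel):
  -6.774·x + 73.644·y = 3566.253245
  44.806·x + 74.900·y = 2423.305675
det = -6.774·74.900 − 73.644·44.806 = -3807.065664
x = (3566.253245·74.900 − 73.644·2423.305675) / -3807.065664 = -23.285767
y = (-6.774·2423.305675 − 3566.253245·44.806) / -3807.065664 = 46.283682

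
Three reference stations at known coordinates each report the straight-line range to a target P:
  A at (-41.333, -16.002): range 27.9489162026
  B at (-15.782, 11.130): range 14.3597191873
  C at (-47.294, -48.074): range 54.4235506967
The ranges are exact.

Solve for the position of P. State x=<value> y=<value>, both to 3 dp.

x=-16.482 y=-3.213

eq1: (x + 41.333)² + (y + 16.002)² = 27.9489162026²
eq2: (x + 15.782)² + (y − 11.130)² = 14.3597191873²
eq3: (x + 47.294)² + (y + 48.074)² = 54.4235506967²
eq1−eq2, eq1−eq3 (x²,y² cancel):
  51.102·x + 54.264·y = -1016.592087
  -11.922·x − 64.144·y = 402.570065
det = 51.102·-64.144 − 54.264·-11.922 = -2630.951280
x = (-1016.592087·-64.144 − 54.264·402.570065) / -2630.951280 = -16.481955
y = (51.102·402.570065 − -1016.592087·-11.922) / -2630.951280 = -3.212650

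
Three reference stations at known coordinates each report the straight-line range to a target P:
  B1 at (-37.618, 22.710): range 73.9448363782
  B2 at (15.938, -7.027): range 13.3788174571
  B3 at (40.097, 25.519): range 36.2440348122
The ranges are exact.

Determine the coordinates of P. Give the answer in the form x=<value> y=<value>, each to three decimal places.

x=29.165 y=-9.037

eq1: (x + 37.618)² + (y − 22.710)² = 73.9448363782²
eq2: (x − 15.938)² + (y + 7.027)² = 13.3788174571²
eq3: (x − 40.097)² + (y − 25.519)² = 36.2440348122²
eq3−eq2, eq3−eq1 (x²,y² cancel):
  -48.318·x − 65.092·y = -820.952894
  -155.430·x − 5.618·y = -4482.339514
det = -48.318·-5.618 − -65.092·-155.430 = -9845.799036
x = (-820.952894·-5.618 − -65.092·-4482.339514) / -9845.799036 = 29.164960
y = (-48.318·-4482.339514 − -820.952894·-155.430) / -9845.799036 = -9.037049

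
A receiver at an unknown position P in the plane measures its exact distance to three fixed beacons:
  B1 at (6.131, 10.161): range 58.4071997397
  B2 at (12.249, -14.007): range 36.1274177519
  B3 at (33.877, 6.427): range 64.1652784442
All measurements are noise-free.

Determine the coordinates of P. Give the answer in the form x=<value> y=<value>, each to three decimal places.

x=-0.276 y=-47.894

eq1: (x − 6.131)² + (y − 10.161)² = 58.4071997397²
eq2: (x − 12.249)² + (y + 14.007)² = 36.1274177519²
eq3: (x − 33.877)² + (y − 6.427)² = 64.1652784442²
eq3−eq1, eq3−eq2 (x²,y² cancel):
  -55.492·x + 7.468·y = -342.340400
  -43.256·x − 40.868·y = 1969.269236
det = -55.492·-40.868 − 7.468·-43.256 = 2590.882864
x = (-342.340400·-40.868 − 7.468·1969.269236) / 2590.882864 = -0.276251
y = (-55.492·1969.269236 − -342.340400·-43.256) / 2590.882864 = -47.893699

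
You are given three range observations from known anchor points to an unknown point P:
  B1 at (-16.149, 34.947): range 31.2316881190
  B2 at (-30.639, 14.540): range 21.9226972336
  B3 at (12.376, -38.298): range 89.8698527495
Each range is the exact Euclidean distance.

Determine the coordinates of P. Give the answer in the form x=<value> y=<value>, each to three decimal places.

x=-46.863 y=29.284

eq1: (x + 16.149)² + (y − 34.947)² = 31.2316881190²
eq2: (x + 30.639)² + (y − 14.540)² = 21.9226972336²
eq3: (x − 12.376)² + (y + 38.298)² = 89.8698527495²
eq3−eq2, eq3−eq1 (x²,y² cancel):
  -86.030·x + 105.676·y = 7126.243520
  -57.050·x + 146.490·y = 6963.352920
det = -86.030·146.490 − 105.676·-57.050 = -6573.718900
x = (7126.243520·146.490 − 105.676·6963.352920) / -6573.718900 = -46.862991
y = (-86.030·6963.352920 − 7126.243520·-57.050) / -6573.718900 = 29.284042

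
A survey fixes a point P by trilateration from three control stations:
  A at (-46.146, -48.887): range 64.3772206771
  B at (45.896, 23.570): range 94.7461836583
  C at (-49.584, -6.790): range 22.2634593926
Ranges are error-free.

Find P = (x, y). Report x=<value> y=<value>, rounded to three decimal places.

eq1: (x + 46.146)² + (y + 48.887)² = 64.3772206771²
eq2: (x − 45.896)² + (y − 23.570)² = 94.7461836583²
eq3: (x + 49.584)² + (y + 6.790)² = 22.2634593926²
eq3−eq2, eq3−eq1 (x²,y² cancel):
  190.960·x + 60.720·y = -8323.867134
  6.876·x − 84.194·y = -1634.049989
det = 190.960·-84.194 − 60.720·6.876 = -16495.196960
x = (-8323.867134·-84.194 − 60.720·-1634.049989) / -16495.196960 = -48.501342
y = (190.960·-1634.049989 − -8323.867134·6.876) / -16495.196960 = 15.447119

x=-48.501 y=15.447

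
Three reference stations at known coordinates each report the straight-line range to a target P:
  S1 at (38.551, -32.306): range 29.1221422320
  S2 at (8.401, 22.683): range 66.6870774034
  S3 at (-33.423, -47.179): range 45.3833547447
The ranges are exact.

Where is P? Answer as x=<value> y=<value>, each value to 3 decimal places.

x=11.843 y=-43.915

eq1: (x − 38.551)² + (y + 32.306)² = 29.1221422320²
eq2: (x − 8.401)² + (y − 22.683)² = 66.6870774034²
eq3: (x + 33.423)² + (y + 47.179)² = 45.3833547447²
eq2−eq1, eq2−eq3 (x²,y² cancel):
  60.300·x − 109.978·y = 5543.829071
  -83.648·x − 139.724·y = 5145.377085
det = 60.300·-139.724 − -109.978·-83.648 = -17624.796944
x = (5543.829071·-139.724 − -109.978·5145.377085) / -17624.796944 = 11.842842
y = (60.300·5145.377085 − 5543.829071·-83.648) / -17624.796944 = -43.915198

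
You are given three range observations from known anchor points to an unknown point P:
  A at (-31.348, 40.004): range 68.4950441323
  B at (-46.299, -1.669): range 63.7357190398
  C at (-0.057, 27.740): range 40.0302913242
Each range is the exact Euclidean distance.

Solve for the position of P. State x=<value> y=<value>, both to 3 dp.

eq1: (x + 31.348)² + (y − 40.004)² = 68.4950441323²
eq2: (x + 46.299)² + (y + 1.669)² = 63.7357190398²
eq3: (x + 0.057)² + (y − 27.740)² = 40.0302913242²
eq3−eq2, eq3−eq1 (x²,y² cancel):
  -92.484·x − 58.818·y = -1082.945545
  -62.582·x + 24.528·y = -1275.640576
det = -92.484·24.528 − -58.818·-62.582 = -5949.395628
x = (-1082.945545·24.528 − -58.818·-1275.640576) / -5949.395628 = 17.076208
y = (-92.484·-1275.640576 − -1082.945545·-62.582) / -5949.395628 = -8.438411

x=17.076 y=-8.438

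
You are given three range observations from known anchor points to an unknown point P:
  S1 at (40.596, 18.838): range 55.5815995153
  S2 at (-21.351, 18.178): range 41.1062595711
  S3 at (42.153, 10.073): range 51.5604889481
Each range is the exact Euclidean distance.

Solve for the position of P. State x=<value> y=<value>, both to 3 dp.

x=-1.288 y=-17.700

eq1: (x − 40.596)² + (y − 18.838)² = 55.5815995153²
eq2: (x + 21.351)² + (y − 18.178)² = 41.1062595711²
eq3: (x − 42.153)² + (y − 10.073)² = 51.5604889481²
eq3−eq2, eq3−eq1 (x²,y² cancel):
  -127.008·x + 16.210·y = -123.276408
  -3.114·x + 17.530·y = -306.265462
det = -127.008·17.530 − 16.210·-3.114 = -2175.972300
x = (-123.276408·17.530 − 16.210·-306.265462) / -2175.972300 = -1.288402
y = (-127.008·-306.265462 − -123.276408·-3.114) / -2175.972300 = -17.699803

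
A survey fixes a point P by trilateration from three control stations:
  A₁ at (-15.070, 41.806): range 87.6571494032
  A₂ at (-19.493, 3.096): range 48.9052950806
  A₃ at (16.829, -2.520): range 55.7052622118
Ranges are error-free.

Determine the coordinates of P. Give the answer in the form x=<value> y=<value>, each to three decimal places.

eq1: (x + 15.070)² + (y − 41.806)² = 87.6571494032²
eq2: (x + 19.493)² + (y − 3.096)² = 48.9052950806²
eq3: (x − 16.829)² + (y + 2.520)² = 55.7052622118²
eq1−eq3, eq1−eq2 (x²,y² cancel):
  63.798·x − 88.652·y = 2895.418708
  -8.846·x − 77.420·y = 3706.763684
det = 63.798·-77.420 − -88.652·-8.846 = -5723.456752
x = (2895.418708·-77.420 − -88.652·3706.763684) / -5723.456752 = -18.249233
y = (63.798·3706.763684 − 2895.418708·-8.846) / -5723.456752 = -45.793477

x=-18.249 y=-45.793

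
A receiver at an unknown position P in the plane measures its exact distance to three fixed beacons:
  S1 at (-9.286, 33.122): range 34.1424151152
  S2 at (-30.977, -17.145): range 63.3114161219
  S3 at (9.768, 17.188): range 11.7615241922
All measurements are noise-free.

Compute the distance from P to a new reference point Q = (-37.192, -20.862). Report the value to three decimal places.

70.543

eq1: (x + 9.286)² + (y − 33.122)² = 34.1424151152²
eq2: (x + 30.977)² + (y + 17.145)² = 63.3114161219²
eq3: (x − 9.768)² + (y − 17.188)² = 11.7615241922²
eq1−eq2, eq1−eq3 (x²,y² cancel):
  -43.382·x − 100.534·y = -2772.402027
  38.108·x − 31.868·y = 234.915547
det = -43.382·-31.868 − -100.534·38.108 = 5213.647248
x = (-2772.402027·-31.868 − -100.534·234.915547) / 5213.647248 = 21.475927
y = (-43.382·234.915547 − -2772.402027·38.108) / 5213.647248 = 18.309561
|P − Q| = √((21.475927 − -37.192)² + (18.309561 − -20.862)²) = 70.543156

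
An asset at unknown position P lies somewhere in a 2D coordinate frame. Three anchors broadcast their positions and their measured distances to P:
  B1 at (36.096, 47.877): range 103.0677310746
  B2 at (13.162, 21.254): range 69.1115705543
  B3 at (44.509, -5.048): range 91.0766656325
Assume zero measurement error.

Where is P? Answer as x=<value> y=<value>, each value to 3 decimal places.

x=-46.095 y=-14.313

eq1: (x − 36.096)² + (y − 47.877)² = 103.0677310746²
eq2: (x − 13.162)² + (y − 21.254)² = 69.1115705543²
eq3: (x − 44.509)² + (y + 5.048)² = 91.0766656325²
eq3−eq1, eq3−eq2 (x²,y² cancel):
  -16.826·x + 105.850·y = -739.403206
  -62.694·x + 52.604·y = 2136.987213
det = -16.826·52.604 − 105.850·-62.694 = 5751.044996
x = (-739.403206·52.604 − 105.850·2136.987213) / 5751.044996 = -46.095216
y = (-16.826·2136.987213 − -739.403206·-62.694) / 5751.044996 = -14.312719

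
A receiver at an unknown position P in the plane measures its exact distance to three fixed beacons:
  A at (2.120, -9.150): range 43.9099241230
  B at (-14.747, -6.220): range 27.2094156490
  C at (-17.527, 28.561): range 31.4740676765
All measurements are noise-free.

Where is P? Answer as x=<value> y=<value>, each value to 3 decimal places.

eq1: (x − 2.120)² + (y + 9.150)² = 43.9099241230²
eq2: (x + 14.747)² + (y + 6.220)² = 27.2094156490²
eq3: (x + 17.527)² + (y − 28.561)² = 31.4740676765²
eq3−eq2, eq3−eq1 (x²,y² cancel):
  5.560·x − 69.562·y = -616.499405
  39.294·x − 75.422·y = -1972.174050
det = 5.560·-75.422 − -69.562·39.294 = 2314.022908
x = (-616.499405·-75.422 − -69.562·-1972.174050) / 2314.022908 = -39.191813
y = (5.560·-1972.174050 − -616.499405·39.294) / 2314.022908 = 5.730038

x=-39.192 y=5.730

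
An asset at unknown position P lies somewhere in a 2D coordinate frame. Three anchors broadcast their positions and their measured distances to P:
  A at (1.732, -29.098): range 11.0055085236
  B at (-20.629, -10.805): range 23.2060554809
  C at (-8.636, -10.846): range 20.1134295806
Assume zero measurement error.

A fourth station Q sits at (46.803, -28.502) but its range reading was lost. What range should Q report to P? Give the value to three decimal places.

eq1: (x − 1.732)² + (y + 29.098)² = 11.0055085236²
eq2: (x + 20.629)² + (y + 10.805)² = 23.2060554809²
eq3: (x + 8.636)² + (y + 10.846)² = 20.1134295806²
eq2−eq3, eq2−eq1 (x²,y² cancel):
  23.986·x − 0.082·y = -216.116493
  44.722·x − 36.586·y = 724.789555
det = 23.986·-36.586 − -0.082·44.722 = -873.884592
x = (-216.116493·-36.586 − -0.082·724.789555) / -873.884592 = -9.115930
y = (23.986·724.789555 − -216.116493·44.722) / -873.884592 = -30.953703
|P − Q| = √((-9.115930 − 46.803)² + (-30.953703 − -28.502)²) = 55.972650

55.973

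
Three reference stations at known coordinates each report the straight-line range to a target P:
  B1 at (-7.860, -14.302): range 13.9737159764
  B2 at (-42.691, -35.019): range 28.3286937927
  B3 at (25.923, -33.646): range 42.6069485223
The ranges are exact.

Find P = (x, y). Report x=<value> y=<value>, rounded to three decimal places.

eq1: (x + 7.860)² + (y + 14.302)² = 13.9737159764²
eq2: (x + 42.691)² + (y + 35.019)² = 28.3286937927²
eq3: (x − 25.923)² + (y + 33.646)² = 42.6069485223²
eq2−eq1, eq2−eq3 (x²,y² cancel):
  69.662·x + 41.434·y = -2175.274884
  137.228·x + 2.746·y = -2257.633767
det = 69.662·2.746 − 41.434·137.228 = -5494.613100
x = (-2175.274884·2.746 − 41.434·-2257.633767) / -5494.613100 = -15.937336
y = (69.662·-2257.633767 − -2175.274884·137.228) / -5494.613100 = -25.704692

x=-15.937 y=-25.705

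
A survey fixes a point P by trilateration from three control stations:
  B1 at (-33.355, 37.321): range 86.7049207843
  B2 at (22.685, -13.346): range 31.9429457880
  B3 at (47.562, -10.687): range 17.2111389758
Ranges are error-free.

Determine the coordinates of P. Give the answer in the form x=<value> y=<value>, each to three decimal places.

x=47.696 y=6.524

eq1: (x + 33.355)² + (y − 37.321)² = 86.7049207843²
eq2: (x − 22.685)² + (y + 13.346)² = 31.9429457880²
eq3: (x − 47.562)² + (y + 10.687)² = 17.2111389758²
eq3−eq2, eq3−eq1 (x²,y² cancel):
  -49.754·x − 5.318·y = -2407.759353
  -161.834·x + 96.016·y = -7092.462730
det = -49.754·96.016 − -5.318·-161.834 = -5637.813276
x = (-2407.759353·96.016 − -5.318·-7092.462730) / -5637.813276 = 47.695999
y = (-49.754·-7092.462730 − -2407.759353·-161.834) / -5637.813276 = 6.523617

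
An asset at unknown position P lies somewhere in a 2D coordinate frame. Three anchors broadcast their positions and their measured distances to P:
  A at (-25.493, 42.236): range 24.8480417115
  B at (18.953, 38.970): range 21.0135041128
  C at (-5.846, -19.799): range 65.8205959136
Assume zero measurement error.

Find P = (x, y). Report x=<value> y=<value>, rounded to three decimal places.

eq1: (x + 25.493)² + (y − 42.236)² = 24.8480417115²
eq2: (x − 18.953)² + (y − 38.970)² = 21.0135041128²
eq3: (x + 5.846)² + (y + 19.799)² = 65.8205959136²
eq3−eq1, eq3−eq2 (x²,y² cancel):
  -39.294·x + 124.070·y = 5722.522298
  49.598·x + 117.538·y = 5342.484483
det = -39.294·117.538 − 124.070·49.598 = -10772.162032
x = (5722.522298·117.538 − 124.070·5342.484483) / -10772.162032 = -0.907132
y = (-39.294·5342.484483 − 5722.522298·49.598) / -10772.162032 = 45.836040

x=-0.907 y=45.836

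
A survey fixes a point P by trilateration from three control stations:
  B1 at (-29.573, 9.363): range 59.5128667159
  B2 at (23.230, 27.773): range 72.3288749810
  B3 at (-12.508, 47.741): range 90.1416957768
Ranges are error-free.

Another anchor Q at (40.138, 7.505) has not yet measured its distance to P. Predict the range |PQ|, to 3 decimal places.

62.109

eq1: (x + 29.573)² + (y − 9.363)² = 59.5128667159²
eq2: (x − 23.230)² + (y − 27.773)² = 72.3288749810²
eq3: (x + 12.508)² + (y − 47.741)² = 90.1416957768²
eq1−eq3, eq1−eq2 (x²,y² cancel):
  34.130·x + 76.756·y = -3110.318966
  105.606·x + 36.820·y = -1340.940520
det = 34.130·36.820 − 76.756·105.606 = -6849.227536
x = (-3110.318966·36.820 − 76.756·-1340.940520) / -6849.227536 = 1.693142
y = (34.130·-1340.940520 − -3110.318966·105.606) / -6849.227536 = -41.275026
|P − Q| = √((1.693142 − 40.138)² + (-41.275026 − 7.505)²) = 62.108760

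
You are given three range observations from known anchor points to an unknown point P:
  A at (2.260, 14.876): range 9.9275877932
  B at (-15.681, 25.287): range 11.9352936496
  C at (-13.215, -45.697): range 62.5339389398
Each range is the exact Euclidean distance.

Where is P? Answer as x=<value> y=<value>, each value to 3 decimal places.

eq1: (x − 2.260)² + (y − 14.876)² = 9.9275877932²
eq2: (x + 15.681)² + (y − 25.287)² = 11.9352936496²
eq3: (x + 13.215)² + (y + 45.697)² = 62.5339389398²
eq2−eq1, eq2−eq3 (x²,y² cancel):
  35.882·x − 20.822·y = -615.028919
  4.932·x − 141.968·y = -2390.516381
det = 35.882·-141.968 − -20.822·4.932 = -4991.401672
x = (-615.028919·-141.968 − -20.822·-2390.516381) / -4991.401672 = -7.520752
y = (35.882·-2390.516381 − -615.028919·4.932) / -4991.401672 = 16.577144

x=-7.521 y=16.577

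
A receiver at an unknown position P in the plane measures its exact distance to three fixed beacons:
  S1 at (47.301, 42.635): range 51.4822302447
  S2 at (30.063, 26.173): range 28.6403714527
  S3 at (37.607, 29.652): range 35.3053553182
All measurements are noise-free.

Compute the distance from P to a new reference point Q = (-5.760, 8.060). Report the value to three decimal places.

25.537

eq1: (x − 47.301)² + (y − 42.635)² = 51.4822302447²
eq2: (x − 30.063)² + (y − 26.173)² = 28.6403714527²
eq3: (x − 37.607)² + (y − 29.652)² = 35.3053553182²
eq3−eq2, eq3−eq1 (x²,y² cancel):
  -15.088·x − 6.958·y = -278.520418
  19.388·x + 25.966·y = 357.648356
det = -15.088·25.966 − -6.958·19.388 = -256.873304
x = (-278.520418·25.966 − -6.958·357.648356) / -256.873304 = 18.466473
y = (-15.088·357.648356 − -278.520418·19.388) / -256.873304 = -0.014620
|P − Q| = √((18.466473 − -5.760)² + (-0.014620 − 8.060)²) = 25.536669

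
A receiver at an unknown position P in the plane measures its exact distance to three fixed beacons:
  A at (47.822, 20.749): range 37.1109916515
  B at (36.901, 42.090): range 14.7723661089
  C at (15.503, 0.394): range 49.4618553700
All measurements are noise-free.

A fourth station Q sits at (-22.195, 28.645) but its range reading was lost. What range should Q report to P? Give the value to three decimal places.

50.459

eq1: (x − 47.822)² + (y − 20.749)² = 37.1109916515²
eq2: (x − 36.901)² + (y − 42.090)² = 14.7723661089²
eq3: (x − 15.503)² + (y − 0.394)² = 49.4618553700²
eq3−eq2, eq3−eq1 (x²,y² cancel):
  42.796·x + 83.392·y = 5121.005992
  64.638·x + 40.710·y = 3546.215875
det = 42.796·40.710 − 83.392·64.638 = -3648.066936
x = (5121.005992·40.710 − 83.392·3546.215875) / -3648.066936 = 23.916743
y = (42.796·3546.215875 − 5121.005992·64.638) / -3648.066936 = 49.134990
|P − Q| = √((23.916743 − -22.195)² + (49.134990 − 28.645)²) = 50.459217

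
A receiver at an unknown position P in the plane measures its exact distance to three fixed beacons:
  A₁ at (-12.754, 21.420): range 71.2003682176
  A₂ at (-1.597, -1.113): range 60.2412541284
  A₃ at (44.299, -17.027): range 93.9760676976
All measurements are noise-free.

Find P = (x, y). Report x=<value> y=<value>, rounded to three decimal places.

x=-46.494 y=-41.279

eq1: (x + 12.754)² + (y − 21.420)² = 71.2003682176²
eq2: (x + 1.597)² + (y + 1.113)² = 60.2412541284²
eq3: (x − 44.299)² + (y + 17.027)² = 93.9760676976²
eq1−eq3, eq1−eq2 (x²,y² cancel):
  114.106·x − 76.894·y = -2131.169652
  22.314·x − 45.066·y = 822.791997
det = 114.106·-45.066 − -76.894·22.314 = -3426.488280
x = (-2131.169652·-45.066 − -76.894·822.791997) / -3426.488280 = -46.493975
y = (114.106·822.791997 − -2131.169652·22.314) / -3426.488280 = -41.278537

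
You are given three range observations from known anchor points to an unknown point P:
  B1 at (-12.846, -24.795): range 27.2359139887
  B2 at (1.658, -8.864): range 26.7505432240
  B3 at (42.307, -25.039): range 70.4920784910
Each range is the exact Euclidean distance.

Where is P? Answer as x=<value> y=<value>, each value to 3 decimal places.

eq1: (x + 12.846)² + (y + 24.795)² = 27.2359139887²
eq2: (x − 1.658)² + (y + 8.864)² = 26.7505432240²
eq3: (x − 42.307)² + (y + 25.039)² = 70.4920784910²
eq2−eq3, eq2−eq1 (x²,y² cancel):
  81.298·x − 32.350·y = -1918.027257
  -29.008·x − 31.862·y = 672.288833
det = 81.298·-31.862 − -32.350·-29.008 = -3528.725676
x = (-1918.027257·-31.862 − -32.350·672.288833) / -3528.725676 = -23.481771
y = (81.298·672.288833 − -1918.027257·-29.008) / -3528.725676 = 0.278400

x=-23.482 y=0.278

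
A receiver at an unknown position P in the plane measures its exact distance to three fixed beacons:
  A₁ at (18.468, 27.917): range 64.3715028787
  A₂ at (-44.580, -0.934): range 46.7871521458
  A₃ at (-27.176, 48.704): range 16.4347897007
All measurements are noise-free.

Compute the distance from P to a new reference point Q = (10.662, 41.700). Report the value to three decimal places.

eq1: (x − 18.468)² + (y − 27.917)² = 64.3715028787²
eq2: (x + 44.580)² + (y + 0.934)² = 46.7871521458²
eq3: (x + 27.176)² + (y − 48.704)² = 16.4347897007²
eq3−eq1, eq3−eq2 (x²,y² cancel):
  91.288·x − 41.574·y = -5863.776749
  -34.808·x − 99.276·y = -3041.301129
det = 91.288·-99.276 − -41.574·-34.808 = -10509.815280
x = (-5863.776749·-99.276 − -41.574·-3041.301129) / -10509.815280 = -43.358826
y = (91.288·-3041.301129 − -5863.776749·-34.808) / -10509.815280 = 45.837213
|P − Q| = √((-43.358826 − 10.662)² + (45.837213 − 41.700)²) = 54.179019

54.179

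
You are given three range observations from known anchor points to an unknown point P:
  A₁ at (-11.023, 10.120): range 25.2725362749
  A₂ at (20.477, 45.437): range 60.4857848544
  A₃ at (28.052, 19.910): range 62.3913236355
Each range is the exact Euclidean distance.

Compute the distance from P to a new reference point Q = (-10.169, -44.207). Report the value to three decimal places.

eq1: (x + 11.023)² + (y − 10.120)² = 25.2725362749²
eq2: (x − 20.477)² + (y − 45.437)² = 60.4857848544²
eq3: (x − 28.052)² + (y − 19.910)² = 62.3913236355²
eq1−eq2, eq1−eq3 (x²,y² cancel):
  63.000·x + 70.634·y = -759.921511
  78.150·x + 19.580·y = -2294.574300
det = 63.000·19.580 − 70.634·78.150 = -4286.507100
x = (-759.921511·19.580 − 70.634·-2294.574300) / -4286.507100 = -34.339310
y = (63.000·-2294.574300 − -759.921511·78.150) / -4286.507100 = 19.869398
|P − Q| = √((-34.339310 − -10.169)² + (19.869398 − -44.207)²) = 68.483492

68.483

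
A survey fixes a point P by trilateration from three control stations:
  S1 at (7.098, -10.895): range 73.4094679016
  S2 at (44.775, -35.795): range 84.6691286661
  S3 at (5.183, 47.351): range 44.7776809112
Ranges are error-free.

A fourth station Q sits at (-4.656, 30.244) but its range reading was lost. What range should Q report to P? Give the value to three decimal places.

eq1: (x − 7.098)² + (y + 10.895)² = 73.4094679016²
eq2: (x − 44.775)² + (y + 35.795)² = 84.6691286661²
eq3: (x − 5.183)² + (y − 47.351)² = 44.7776809112²
eq1−eq2, eq1−eq3 (x²,y² cancel):
  75.354·x − 49.800·y = 1337.088650
  -3.830·x + 116.492·y = 5483.807331
det = 75.354·116.492 − -49.800·-3.830 = 8587.404168
x = (1337.088650·116.492 − -49.800·5483.807331) / 8587.404168 = 49.939857
y = (75.354·5483.807331 − 1337.088650·-3.830) / 8587.404168 = 48.716452
|P − Q| = √((49.939857 − -4.656)² + (48.716452 − 30.244)²) = 57.636266

57.636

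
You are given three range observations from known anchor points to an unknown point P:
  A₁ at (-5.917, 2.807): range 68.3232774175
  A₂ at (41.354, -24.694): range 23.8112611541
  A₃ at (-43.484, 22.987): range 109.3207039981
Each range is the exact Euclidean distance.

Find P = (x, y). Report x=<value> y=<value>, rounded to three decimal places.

x=39.296 y=-48.416

eq1: (x + 5.917)² + (y − 2.807)² = 68.3232774175²
eq2: (x − 41.354)² + (y + 24.694)² = 23.8112611541²
eq3: (x + 43.484)² + (y − 22.987)² = 109.3207039981²
eq2−eq3, eq2−eq1 (x²,y² cancel):
  -169.676·x + 95.362·y = -11284.726692
  -94.542·x + 55.002·y = -6378.150893
det = -169.676·55.002 − 95.362·-94.542 = -316.805148
x = (-11284.726692·55.002 − 95.362·-6378.150893) / -316.805148 = 39.296432
y = (-169.676·-6378.150893 − -11284.726692·-94.542) / -316.805148 = -48.416196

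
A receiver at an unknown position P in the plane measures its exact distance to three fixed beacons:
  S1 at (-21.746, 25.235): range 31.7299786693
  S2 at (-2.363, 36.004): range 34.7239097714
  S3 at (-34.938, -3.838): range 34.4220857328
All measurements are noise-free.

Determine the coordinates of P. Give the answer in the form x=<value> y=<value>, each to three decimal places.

eq1: (x + 21.746)² + (y − 25.235)² = 31.7299786693²
eq2: (x + 2.363)² + (y − 36.004)² = 34.7239097714²
eq3: (x + 34.938)² + (y + 3.838)² = 34.4220857328²
eq1−eq2, eq1−eq3 (x²,y² cancel):
  38.766·x + 21.538·y = -6.780319
  -26.384·x − 58.146·y = -52.388093
det = 38.766·-58.146 − 21.538·-26.384 = -1685.829244
x = (-6.780319·-58.146 − 21.538·-52.388093) / -1685.829244 = -0.903166
y = (38.766·-52.388093 − -6.780319·-26.384) / -1685.829244 = 1.310790

x=-0.903 y=1.311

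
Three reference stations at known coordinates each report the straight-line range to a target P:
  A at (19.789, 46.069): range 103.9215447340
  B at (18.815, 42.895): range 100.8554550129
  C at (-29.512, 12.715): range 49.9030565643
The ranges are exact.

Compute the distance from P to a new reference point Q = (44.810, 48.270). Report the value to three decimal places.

122.784

eq1: (x − 19.789)² + (y − 46.069)² = 103.9215447340²
eq2: (x − 18.815)² + (y − 42.895)² = 100.8554550129²
eq3: (x + 29.512)² + (y − 12.715)² = 49.9030565643²
eq2−eq1, eq2−eq3 (x²,y² cancel):
  1.948·x + 6.348·y = -307.892622
  -96.654·x − 60.360·y = 6520.151870
det = 1.948·-60.360 − 6.348·-96.654 = 495.978312
x = (-307.892622·-60.360 − 6.348·6520.151870) / 495.978312 = -45.980892
y = (1.948·6520.151870 − -307.892622·-96.654) / 495.978312 = -34.392225
|P − Q| = √((-45.980892 − 44.810)² + (-34.392225 − 48.270)²) = 122.784484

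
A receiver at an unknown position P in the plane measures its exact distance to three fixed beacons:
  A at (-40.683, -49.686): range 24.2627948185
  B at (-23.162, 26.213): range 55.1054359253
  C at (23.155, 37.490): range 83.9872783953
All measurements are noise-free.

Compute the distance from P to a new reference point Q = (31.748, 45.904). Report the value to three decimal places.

eq1: (x + 40.683)² + (y + 49.686)² = 24.2627948185²
eq2: (x + 23.162)² + (y − 26.213)² = 55.1054359253²
eq3: (x − 23.155)² + (y − 37.490)² = 83.9872783953²
eq2−eq1, eq2−eq3 (x²,y² cancel):
  -35.042·x − 151.798·y = 5348.131328
  92.634·x + 22.554·y = -3299.199352
det = -35.042·22.554 − -151.798·92.634 = 13271.318664
x = (5348.131328·22.554 − -151.798·-3299.199352) / 13271.318664 = -28.647501
y = (-35.042·-3299.199352 − 5348.131328·92.634) / 13271.318664 = -28.618728
|P − Q| = √((-28.647501 − 31.748)² + (-28.618728 − 45.904)²) = 95.923164

95.923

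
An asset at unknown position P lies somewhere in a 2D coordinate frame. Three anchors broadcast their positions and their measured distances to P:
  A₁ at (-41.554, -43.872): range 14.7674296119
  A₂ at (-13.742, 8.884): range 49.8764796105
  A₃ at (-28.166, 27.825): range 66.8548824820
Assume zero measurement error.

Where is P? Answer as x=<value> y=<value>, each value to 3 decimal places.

x=-27.604 y=-39.028

eq1: (x + 41.554)² + (y + 43.872)² = 14.7674296119²
eq2: (x + 13.742)² + (y − 8.884)² = 49.8764796105²
eq3: (x + 28.166)² + (y − 27.825)² = 66.8548824820²
eq2−eq1, eq2−eq3 (x²,y² cancel):
  -55.624·x − 105.512·y = 5653.305521
  -28.848·x + 37.882·y = -682.125932
det = -55.624·37.882 − -105.512·-28.848 = -5150.958544
x = (5653.305521·37.882 − -105.512·-682.125932) / -5150.958544 = -27.603804
y = (-55.624·-682.125932 − 5653.305521·-28.848) / -5150.958544 = -39.027519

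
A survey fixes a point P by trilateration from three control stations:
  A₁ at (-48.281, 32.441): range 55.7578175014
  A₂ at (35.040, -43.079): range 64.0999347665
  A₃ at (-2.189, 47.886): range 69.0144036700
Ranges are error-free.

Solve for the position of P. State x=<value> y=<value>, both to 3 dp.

eq1: (x + 48.281)² + (y − 32.441)² = 55.7578175014²
eq2: (x − 35.040)² + (y + 43.079)² = 64.0999347665²
eq3: (x + 2.189)² + (y − 47.886)² = 69.0144036700²
eq1−eq2, eq1−eq3 (x²,y² cancel):
  166.642·x − 151.040·y = -1299.739026
  92.184·x + 30.890·y = -2739.666426
det = 166.642·30.890 − -151.040·92.184 = 19071.042740
x = (-1299.739026·30.890 − -151.040·-2739.666426) / 19071.042740 = -23.803007
y = (166.642·-2739.666426 − -1299.739026·92.184) / 19071.042740 = -17.656525

x=-23.803 y=-17.657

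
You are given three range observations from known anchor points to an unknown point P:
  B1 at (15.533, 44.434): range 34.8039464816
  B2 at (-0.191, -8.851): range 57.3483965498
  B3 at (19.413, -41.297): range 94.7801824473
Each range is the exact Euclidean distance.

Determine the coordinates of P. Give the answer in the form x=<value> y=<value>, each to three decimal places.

x=-19.262 y=45.234

eq1: (x − 15.533)² + (y − 44.434)² = 34.8039464816²
eq2: (x + 0.191)² + (y + 8.851)² = 57.3483965498²
eq3: (x − 19.413)² + (y + 41.297)² = 94.7801824473²
eq3−eq2, eq3−eq1 (x²,y² cancel):
  -39.208·x + 64.892·y = 3690.514302
  -7.760·x + 171.462·y = 7905.315961
det = -39.208·171.462 − 64.892·-7.760 = -6219.120176
x = (3690.514302·171.462 − 64.892·7905.315961) / -6219.120176 = -19.261760
y = (-39.208·7905.315961 − 3690.514302·-7.760) / -6219.120176 = 45.233607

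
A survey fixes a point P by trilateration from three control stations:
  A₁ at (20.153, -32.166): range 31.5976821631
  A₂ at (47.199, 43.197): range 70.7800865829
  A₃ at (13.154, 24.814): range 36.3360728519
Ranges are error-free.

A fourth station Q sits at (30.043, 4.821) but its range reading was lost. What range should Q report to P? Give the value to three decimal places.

eq1: (x − 20.153)² + (y + 32.166)² = 31.5976821631²
eq2: (x − 47.199)² + (y − 43.197)² = 70.7800865829²
eq3: (x − 13.154)² + (y − 24.814)² = 36.3360728519²
eq2−eq3, eq2−eq1 (x²,y² cancel):
  -68.090·x − 36.766·y = 384.546368
  -54.092·x − 150.726·y = 1358.475694
det = -68.090·-150.726 − -36.766·-54.092 = 8274.186868
x = (384.546368·-150.726 − -36.766·1358.475694) / 8274.186868 = -0.968726
y = (-68.090·1358.475694 − 384.546368·-54.092) / 8274.186868 = -8.665229
|P − Q| = √((-0.968726 − 30.043)² + (-8.665229 − 4.821)²) = 33.817237

33.817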